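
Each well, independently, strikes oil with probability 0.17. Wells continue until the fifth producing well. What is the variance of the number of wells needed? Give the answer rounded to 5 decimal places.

Y = total wells until the fifth success; negative binomial with r=5, p=0.17.
Var(Y) = r(1−p)/p² = 5·0.83 / 0.17² = 143.5986159

143.59862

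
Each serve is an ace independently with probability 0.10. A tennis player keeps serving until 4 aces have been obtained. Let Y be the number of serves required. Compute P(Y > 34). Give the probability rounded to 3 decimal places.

Needing more than 34 serves ⇔ fewer than 4 successes in the first 34. With X ~ Binomial(34, 0.10), P(Y > 34) = P(X ≤ 3).
  k=0: C(34,0)·0.10^0·0.90^34 = 0.02781
  k=1: C(34,1)·0.10^1·0.90^33 = 0.10507
  k=2: C(34,2)·0.10^2·0.90^32 = 0.19263
  k=3: C(34,3)·0.10^3·0.90^31 = 0.22830
P(X ≤ 3) = 0.55382

0.554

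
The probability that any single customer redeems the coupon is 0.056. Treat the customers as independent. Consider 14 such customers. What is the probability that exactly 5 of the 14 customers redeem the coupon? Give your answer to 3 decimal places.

X ~ Binomial(n=14, p=0.056).
P(X=5) = C(14,5) · p^5 · (1−p)^9
= 2002 · 5.5073e-07 · 0.59532 = 0.00066

0.001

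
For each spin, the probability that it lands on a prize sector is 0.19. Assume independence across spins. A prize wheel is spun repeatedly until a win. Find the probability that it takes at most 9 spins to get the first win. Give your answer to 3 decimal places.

0.850

Y = number of spins to the first success; geometric, p = 0.19.
P(Y ≤ 9) = 1 − (1−p)^9 = 1 − 0.15009 = 0.84991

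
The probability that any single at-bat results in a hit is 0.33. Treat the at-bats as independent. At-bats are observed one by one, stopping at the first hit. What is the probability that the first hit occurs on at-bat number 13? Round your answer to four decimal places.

Geometric (trials to first success), p = 0.33.
P(Y = 13) = (1−p)^12 · p = 0.0081827 · 0.33 = 0.002700

0.0027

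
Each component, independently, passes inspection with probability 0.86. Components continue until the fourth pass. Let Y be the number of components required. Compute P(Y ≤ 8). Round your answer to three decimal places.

0.998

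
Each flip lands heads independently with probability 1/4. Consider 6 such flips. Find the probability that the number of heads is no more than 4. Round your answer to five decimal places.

0.99536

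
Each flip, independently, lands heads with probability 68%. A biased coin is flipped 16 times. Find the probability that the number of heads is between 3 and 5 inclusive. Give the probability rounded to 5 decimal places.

0.00280

X ~ Binomial(16, 0.68); P(3 ≤ X ≤ 5) = Σ C(16,k) p^k (1−p)^(16−k) over k:
  k=3: C(16,3)·0.68^3·0.32^13 = 0.0000650
  k=4: C(16,4)·0.68^4·0.32^12 = 0.0004486
  k=5: C(16,5)·0.68^5·0.32^11 = 0.0022881
Total = 0.0028017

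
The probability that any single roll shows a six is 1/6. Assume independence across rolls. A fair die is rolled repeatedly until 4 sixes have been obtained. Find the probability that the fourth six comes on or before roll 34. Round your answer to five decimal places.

0.84131

Finishing within 34 rolls ⇔ at least 4 successes in the first 34. With X ~ Binomial(34, 0.166667), P(Y ≤ 34) = 1 − P(X ≤ 3).
  k=0: C(34,0)·0.166667^0·0.833333^34 = 0.0020316
  k=1: C(34,1)·0.166667^1·0.833333^33 = 0.0138149
  k=2: C(34,2)·0.166667^2·0.833333^32 = 0.0455890
  k=3: C(34,3)·0.166667^3·0.833333^31 = 0.0972566
1 − 0.1586921 = 0.8413079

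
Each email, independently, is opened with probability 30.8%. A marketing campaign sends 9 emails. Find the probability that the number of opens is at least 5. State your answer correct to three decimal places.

0.109

X ~ Binomial(9, 0.308); P(X ≥ 5) = Σ C(9,k) p^k (1−p)^(9−k) over k:
  k=5: C(9,5)·0.308^5·0.692^4 = 0.08008
  k=6: C(9,6)·0.308^6·0.692^3 = 0.02376
  k=7: C(9,7)·0.308^7·0.692^2 = 0.00453
  k=8: C(9,8)·0.308^8·0.692^1 = 0.00050
  k=9: C(9,9)·0.308^9·0.692^0 = 0.00002
Total = 0.10891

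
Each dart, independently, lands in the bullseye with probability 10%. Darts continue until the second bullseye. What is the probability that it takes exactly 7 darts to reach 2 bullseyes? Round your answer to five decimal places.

Y = trial on which the second success occurs; negative binomial, r=2, p=0.10.
P(Y=7) = C(6,1) · p^2 · (1−p)^5
= 6 · 0.01 · 0.59049 = 0.0354294

0.03543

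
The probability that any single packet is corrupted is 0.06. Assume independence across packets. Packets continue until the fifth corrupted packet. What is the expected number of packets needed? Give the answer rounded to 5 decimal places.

83.33333

Y = total packets until the fifth success; negative binomial with r=5, p=0.06.
E[Y] = r / p = 5 / 0.06 = 83.3333333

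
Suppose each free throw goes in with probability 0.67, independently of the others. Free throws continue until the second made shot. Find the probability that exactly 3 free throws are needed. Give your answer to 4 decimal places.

0.2963

Y = trial on which the second success occurs; negative binomial, r=2, p=0.67.
P(Y=3) = C(2,1) · p^2 · (1−p)^1
= 2 · 0.4489 · 0.33 = 0.296274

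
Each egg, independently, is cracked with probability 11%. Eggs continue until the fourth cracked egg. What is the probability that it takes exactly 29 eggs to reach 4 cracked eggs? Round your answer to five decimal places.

Y = trial on which the fourth success occurs; negative binomial, r=4, p=0.11.
P(Y=29) = C(28,3) · p^4 · (1−p)^25
= 3276 · 0.00014641 · 0.054294 = 0.0260414

0.02604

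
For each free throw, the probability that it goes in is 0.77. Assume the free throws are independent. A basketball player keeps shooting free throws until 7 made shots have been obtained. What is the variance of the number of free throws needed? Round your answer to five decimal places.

Y = total free throws until the seventh success; negative binomial with r=7, p=0.77.
Var(Y) = r(1−p)/p² = 7·0.23 / 0.77² = 2.7154664

2.71547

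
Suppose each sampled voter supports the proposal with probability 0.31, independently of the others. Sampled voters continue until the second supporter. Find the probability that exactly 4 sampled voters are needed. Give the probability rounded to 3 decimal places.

Y = trial on which the second success occurs; negative binomial, r=2, p=0.31.
P(Y=4) = C(3,1) · p^2 · (1−p)^2
= 3 · 0.0961 · 0.4761 = 0.13726

0.137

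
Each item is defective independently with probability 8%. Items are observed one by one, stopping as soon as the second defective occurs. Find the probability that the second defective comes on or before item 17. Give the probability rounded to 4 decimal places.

Finishing within 17 items ⇔ at least 2 successes in the first 17. With X ~ Binomial(17, 0.08), P(Y ≤ 17) = 1 − P(X ≤ 1).
  k=0: C(17,0)·0.08^0·0.92^17 = 0.242322
  k=1: C(17,1)·0.08^1·0.92^16 = 0.358215
1 − 0.600537 = 0.399463

0.3995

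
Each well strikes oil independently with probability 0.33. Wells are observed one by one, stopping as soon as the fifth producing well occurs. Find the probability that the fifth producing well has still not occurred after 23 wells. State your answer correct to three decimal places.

Needing more than 23 wells ⇔ fewer than 5 successes in the first 23. With X ~ Binomial(23, 0.33), P(Y > 23) = P(X ≤ 4).
  k=0: C(23,0)·0.33^0·0.67^23 = 0.00010
  k=1: C(23,1)·0.33^1·0.67^22 = 0.00113
  k=2: C(23,2)·0.33^2·0.67^21 = 0.00613
  k=3: C(23,3)·0.33^3·0.67^20 = 0.02115
  k=4: C(23,4)·0.33^4·0.67^19 = 0.05208
P(X ≤ 4) = 0.08059

0.081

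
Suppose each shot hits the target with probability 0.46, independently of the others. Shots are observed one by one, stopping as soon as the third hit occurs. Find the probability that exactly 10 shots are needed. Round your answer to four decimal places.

0.0469

Y = trial on which the third success occurs; negative binomial, r=3, p=0.46.
P(Y=10) = C(9,2) · p^3 · (1−p)^7
= 36 · 0.097336 · 0.013389 = 0.046917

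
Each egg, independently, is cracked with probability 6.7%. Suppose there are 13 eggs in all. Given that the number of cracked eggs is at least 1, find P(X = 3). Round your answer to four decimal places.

0.0724

X ~ Binomial(13, 0.067). Want P(X=3 | X≥1) = P(X=3) / P(X≥1).
P(X=3) = C(13,3)·0.067^3·0.933^10 = 0.042994
P(X≥1) = 1 − 0.405940 = 0.594060
Ratio = 0.042994 / 0.594060 = 0.072373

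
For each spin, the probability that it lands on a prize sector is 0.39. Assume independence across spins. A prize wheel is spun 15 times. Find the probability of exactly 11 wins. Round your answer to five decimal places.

0.00600

X ~ Binomial(n=15, p=0.39).
P(X=11) = C(15,11) · p^11 · (1−p)^4
= 1365 · 3.1748e-05 · 0.13846 = 0.0060002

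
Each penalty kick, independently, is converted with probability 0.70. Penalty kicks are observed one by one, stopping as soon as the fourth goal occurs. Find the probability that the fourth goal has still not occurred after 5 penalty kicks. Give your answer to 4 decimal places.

0.4718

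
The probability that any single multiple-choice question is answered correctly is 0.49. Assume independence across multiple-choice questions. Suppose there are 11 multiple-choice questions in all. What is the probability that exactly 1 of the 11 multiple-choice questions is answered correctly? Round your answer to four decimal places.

0.0064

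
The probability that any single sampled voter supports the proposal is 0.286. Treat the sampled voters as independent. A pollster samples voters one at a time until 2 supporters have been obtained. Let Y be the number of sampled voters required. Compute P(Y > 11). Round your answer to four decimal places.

0.1329

Needing more than 11 sampled voters ⇔ fewer than 2 successes in the first 11. With X ~ Binomial(11, 0.286), P(Y > 11) = P(X ≤ 1).
  k=0: C(11,0)·0.286^0·0.714^11 = 0.024586
  k=1: C(11,1)·0.286^1·0.714^10 = 0.108328
P(X ≤ 1) = 0.132914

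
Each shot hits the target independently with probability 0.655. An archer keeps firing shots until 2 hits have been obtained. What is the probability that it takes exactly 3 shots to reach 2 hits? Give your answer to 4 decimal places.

0.2960

Y = trial on which the second success occurs; negative binomial, r=2, p=0.655.
P(Y=3) = C(2,1) · p^2 · (1−p)^1
= 2 · 0.42902 · 0.345 = 0.296027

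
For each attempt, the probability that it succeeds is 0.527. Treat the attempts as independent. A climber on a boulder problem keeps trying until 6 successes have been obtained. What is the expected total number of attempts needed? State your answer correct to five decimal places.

Y = total attempts until the sixth success; negative binomial with r=6, p=0.527.
E[Y] = r / p = 6 / 0.527 = 11.3851992

11.38520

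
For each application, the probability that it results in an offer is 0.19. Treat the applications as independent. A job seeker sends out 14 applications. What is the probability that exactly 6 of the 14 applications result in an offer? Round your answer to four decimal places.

X ~ Binomial(n=14, p=0.19).
P(X=6) = C(14,6) · p^6 · (1−p)^8
= 3003 · 4.7046e-05 · 0.1853 = 0.026179

0.0262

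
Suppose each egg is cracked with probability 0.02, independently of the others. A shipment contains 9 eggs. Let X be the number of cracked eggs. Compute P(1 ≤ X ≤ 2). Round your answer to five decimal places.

X ~ Binomial(9, 0.02); P(1 ≤ X ≤ 2) = Σ C(9,k) p^k (1−p)^(9−k) over k:
  k=1: C(9,1)·0.02^1·0.98^8 = 0.1531373
  k=2: C(9,2)·0.02^2·0.98^7 = 0.0125010
Total = 0.1656384

0.16564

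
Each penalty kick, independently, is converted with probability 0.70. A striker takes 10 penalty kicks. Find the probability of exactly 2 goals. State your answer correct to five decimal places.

X ~ Binomial(n=10, p=0.70).
P(X=2) = C(10,2) · p^2 · (1−p)^8
= 45 · 0.49 · 6.561e-05 = 0.0014467

0.00145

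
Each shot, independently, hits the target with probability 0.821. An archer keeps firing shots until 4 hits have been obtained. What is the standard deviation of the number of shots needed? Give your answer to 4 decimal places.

1.0307

Y = total shots until the fourth success; negative binomial with r=4, p=0.821.
SD(Y) = √[r(1−p)/p²] = √(1.062250) = 1.030655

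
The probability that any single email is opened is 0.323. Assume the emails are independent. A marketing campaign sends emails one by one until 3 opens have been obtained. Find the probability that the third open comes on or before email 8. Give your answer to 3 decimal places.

Finishing within 8 emails ⇔ at least 3 successes in the first 8. With X ~ Binomial(8, 0.323), P(Y ≤ 8) = 1 − P(X ≤ 2).
  k=0: C(8,0)·0.323^0·0.677^8 = 0.04413
  k=1: C(8,1)·0.323^1·0.677^7 = 0.16843
  k=2: C(8,2)·0.323^2·0.677^6 = 0.28125
1 − 0.49381 = 0.50619

0.506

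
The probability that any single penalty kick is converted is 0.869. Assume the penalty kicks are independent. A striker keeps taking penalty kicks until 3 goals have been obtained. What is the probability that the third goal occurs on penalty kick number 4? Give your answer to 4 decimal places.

Y = trial on which the third success occurs; negative binomial, r=3, p=0.869.
P(Y=4) = C(3,2) · p^3 · (1−p)^1
= 3 · 0.65623 · 0.131 = 0.257900

0.2579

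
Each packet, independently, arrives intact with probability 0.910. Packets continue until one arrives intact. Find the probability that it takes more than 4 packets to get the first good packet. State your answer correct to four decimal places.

Y = number of packets to the first success; geometric, p = 0.91.
P(Y > 4) = P(first 4 all fail) = (1−p)^4 = 0.000066

0.0001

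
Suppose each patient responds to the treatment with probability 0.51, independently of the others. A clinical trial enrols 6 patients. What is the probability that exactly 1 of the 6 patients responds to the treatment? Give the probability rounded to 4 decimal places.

0.0864

X ~ Binomial(n=6, p=0.51).
P(X=1) = C(6,1) · p^1 · (1−p)^5
= 6 · 0.51 · 0.028248 = 0.086437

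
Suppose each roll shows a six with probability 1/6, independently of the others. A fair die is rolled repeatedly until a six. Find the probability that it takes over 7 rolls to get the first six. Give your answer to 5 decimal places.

0.27908

Y = number of rolls to the first success; geometric, p = 0.166667.
P(Y > 7) = P(first 7 all fail) = (1−p)^7 = 0.2790816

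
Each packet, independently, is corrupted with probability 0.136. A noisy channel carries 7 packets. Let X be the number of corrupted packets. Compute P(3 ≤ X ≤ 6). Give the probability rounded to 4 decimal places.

0.0576

X ~ Binomial(7, 0.136); P(3 ≤ X ≤ 6) = Σ C(7,k) p^k (1−p)^(7−k) over k:
  k=3: C(7,3)·0.136^3·0.864^4 = 0.049061
  k=4: C(7,4)·0.136^4·0.864^3 = 0.007723
  k=5: C(7,5)·0.136^5·0.864^2 = 0.000729
  k=6: C(7,6)·0.136^6·0.864^1 = 0.000038
Total = 0.057552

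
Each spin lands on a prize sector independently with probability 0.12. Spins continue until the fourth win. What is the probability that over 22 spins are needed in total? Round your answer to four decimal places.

Needing more than 22 spins ⇔ fewer than 4 successes in the first 22. With X ~ Binomial(22, 0.12), P(Y > 22) = P(X ≤ 3).
  k=0: C(22,0)·0.12^0·0.88^22 = 0.060065
  k=1: C(22,1)·0.12^1·0.88^21 = 0.180194
  k=2: C(22,2)·0.12^2·0.88^20 = 0.258005
  k=3: C(22,3)·0.12^3·0.88^19 = 0.234550
P(X ≤ 3) = 0.732813

0.7328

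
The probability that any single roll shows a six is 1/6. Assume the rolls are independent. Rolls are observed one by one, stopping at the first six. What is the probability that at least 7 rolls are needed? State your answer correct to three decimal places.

Y = number of rolls to the first success; geometric, p = 0.166667.
P(Y > 6) = P(first 6 all fail) = (1−p)^6 = 0.33490

0.335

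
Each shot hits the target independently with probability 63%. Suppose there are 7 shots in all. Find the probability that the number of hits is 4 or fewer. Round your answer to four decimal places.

0.5134

X ~ Binomial(7, 0.63); P(X ≤ 4) = Σ C(7,k) p^k (1−p)^(7−k) over k:
  k=0: C(7,0)·0.63^0·0.37^7 = 0.000949
  k=1: C(7,1)·0.63^1·0.37^6 = 0.011315
  k=2: C(7,2)·0.63^2·0.37^5 = 0.057797
  k=3: C(7,3)·0.63^3·0.37^4 = 0.164020
  k=4: C(7,4)·0.63^4·0.37^3 = 0.279277
Total = 0.513359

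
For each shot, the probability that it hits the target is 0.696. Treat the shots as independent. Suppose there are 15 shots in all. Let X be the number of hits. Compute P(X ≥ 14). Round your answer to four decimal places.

0.0329

X ~ Binomial(15, 0.696); P(X ≥ 14) = Σ C(15,k) p^k (1−p)^(15−k) over k:
  k=14: C(15,14)·0.696^14·0.304^1 = 0.028543
  k=15: C(15,15)·0.696^15·0.304^0 = 0.004357
Total = 0.032899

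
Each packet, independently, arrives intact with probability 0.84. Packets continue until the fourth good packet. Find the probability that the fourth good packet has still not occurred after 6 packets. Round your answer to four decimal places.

0.0560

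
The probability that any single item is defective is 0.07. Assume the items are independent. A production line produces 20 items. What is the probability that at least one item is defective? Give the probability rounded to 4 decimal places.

0.7658

P(at least one) = 1 − P(none) = 1 − (1 − 0.07)^20
= 1 − 0.234239 = 0.765761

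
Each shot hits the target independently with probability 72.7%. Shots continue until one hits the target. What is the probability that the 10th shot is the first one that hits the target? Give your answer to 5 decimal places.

Geometric (trials to first success), p = 0.727.
P(Y = 10) = (1−p)^9 · p = 8.4229e-06 · 0.727 = 0.0000061

0.00001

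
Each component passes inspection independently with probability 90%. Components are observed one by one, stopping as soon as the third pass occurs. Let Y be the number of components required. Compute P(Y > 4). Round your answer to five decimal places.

Needing more than 4 components ⇔ fewer than 3 successes in the first 4. With X ~ Binomial(4, 0.90), P(Y > 4) = P(X ≤ 2).
  k=0: C(4,0)·0.90^0·0.10^4 = 0.0001000
  k=1: C(4,1)·0.90^1·0.10^3 = 0.0036000
  k=2: C(4,2)·0.90^2·0.10^2 = 0.0486000
P(X ≤ 2) = 0.0523000

0.05230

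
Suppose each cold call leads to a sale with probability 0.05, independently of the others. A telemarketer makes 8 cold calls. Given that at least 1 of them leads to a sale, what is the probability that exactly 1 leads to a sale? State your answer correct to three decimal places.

0.830

X ~ Binomial(8, 0.05). Want P(X=1 | X≥1) = P(X=1) / P(X≥1).
P(X=1) = C(8,1)·0.05^1·0.95^7 = 0.27933
P(X≥1) = 1 − 0.66342 = 0.33658
Ratio = 0.27933 / 0.33658 = 0.82992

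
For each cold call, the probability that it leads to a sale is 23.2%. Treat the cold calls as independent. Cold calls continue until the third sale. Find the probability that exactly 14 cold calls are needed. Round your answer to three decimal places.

0.053

Y = trial on which the third success occurs; negative binomial, r=3, p=0.232.
P(Y=14) = C(13,2) · p^3 · (1−p)^11
= 78 · 0.012487 · 0.054824 = 0.05340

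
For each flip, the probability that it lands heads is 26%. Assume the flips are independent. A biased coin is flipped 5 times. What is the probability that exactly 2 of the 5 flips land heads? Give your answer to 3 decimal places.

X ~ Binomial(n=5, p=0.26).
P(X=2) = C(5,2) · p^2 · (1−p)^3
= 10 · 0.0676 · 0.40522 = 0.27393

0.274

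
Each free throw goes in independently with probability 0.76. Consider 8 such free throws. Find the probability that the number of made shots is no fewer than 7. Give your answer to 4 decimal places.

X ~ Binomial(8, 0.76); P(X ≥ 7) = Σ C(8,k) p^k (1−p)^(8−k) over k:
  k=7: C(8,7)·0.76^7·0.24^1 = 0.281188
  k=8: C(8,8)·0.76^8·0.24^0 = 0.111303
Total = 0.392491

0.3925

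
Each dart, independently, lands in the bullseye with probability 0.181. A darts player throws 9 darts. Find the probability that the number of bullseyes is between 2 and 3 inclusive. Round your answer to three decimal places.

0.442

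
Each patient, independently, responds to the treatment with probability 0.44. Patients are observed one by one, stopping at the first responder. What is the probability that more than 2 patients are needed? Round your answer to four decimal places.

0.3136

Y = number of patients to the first success; geometric, p = 0.44.
P(Y > 2) = P(first 2 all fail) = (1−p)^2 = 0.313600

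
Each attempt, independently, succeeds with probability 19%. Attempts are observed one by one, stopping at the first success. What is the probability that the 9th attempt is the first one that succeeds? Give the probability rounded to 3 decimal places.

0.035

Geometric (trials to first success), p = 0.19.
P(Y = 9) = (1−p)^8 · p = 0.1853 · 0.19 = 0.03521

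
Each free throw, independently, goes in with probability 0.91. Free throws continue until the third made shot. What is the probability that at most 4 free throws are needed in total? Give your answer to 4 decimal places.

0.9570

Finishing within 4 free throws ⇔ at least 3 successes in the first 4. With X ~ Binomial(4, 0.91), P(Y ≤ 4) = 1 − P(X ≤ 2).
  k=0: C(4,0)·0.91^0·0.09^4 = 0.000066
  k=1: C(4,1)·0.91^1·0.09^3 = 0.002654
  k=2: C(4,2)·0.91^2·0.09^2 = 0.040246
1 − 0.042965 = 0.957035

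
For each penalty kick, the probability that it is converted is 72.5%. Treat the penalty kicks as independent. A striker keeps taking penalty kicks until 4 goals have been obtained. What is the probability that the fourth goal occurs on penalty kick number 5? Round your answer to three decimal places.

Y = trial on which the fourth success occurs; negative binomial, r=4, p=0.725.
P(Y=5) = C(4,3) · p^4 · (1−p)^1
= 4 · 0.27628 · 0.275 = 0.30391

0.304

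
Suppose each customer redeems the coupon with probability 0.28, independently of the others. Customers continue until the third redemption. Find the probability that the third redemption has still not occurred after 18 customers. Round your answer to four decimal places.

Needing more than 18 customers ⇔ fewer than 3 successes in the first 18. With X ~ Binomial(18, 0.28), P(Y > 18) = P(X ≤ 2).
  k=0: C(18,0)·0.28^0·0.72^18 = 0.002704
  k=1: C(18,1)·0.28^1·0.72^17 = 0.018927
  k=2: C(18,2)·0.28^2·0.72^16 = 0.062564
P(X ≤ 2) = 0.084195

0.0842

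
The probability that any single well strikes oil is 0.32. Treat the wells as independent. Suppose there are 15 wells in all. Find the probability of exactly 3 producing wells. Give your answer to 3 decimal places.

0.146

X ~ Binomial(n=15, p=0.32).
P(X=3) = C(15,3) · p^3 · (1−p)^12
= 455 · 0.032768 · 0.0097748 = 0.14574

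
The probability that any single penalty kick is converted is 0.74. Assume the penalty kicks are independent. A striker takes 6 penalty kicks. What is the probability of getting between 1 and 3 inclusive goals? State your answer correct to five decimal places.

0.18526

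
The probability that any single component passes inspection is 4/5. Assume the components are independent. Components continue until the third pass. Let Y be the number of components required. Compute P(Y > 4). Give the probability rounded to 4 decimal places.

0.1808

Needing more than 4 components ⇔ fewer than 3 successes in the first 4. With X ~ Binomial(4, 0.80), P(Y > 4) = P(X ≤ 2).
  k=0: C(4,0)·0.80^0·0.20^4 = 0.001600
  k=1: C(4,1)·0.80^1·0.20^3 = 0.025600
  k=2: C(4,2)·0.80^2·0.20^2 = 0.153600
P(X ≤ 2) = 0.180800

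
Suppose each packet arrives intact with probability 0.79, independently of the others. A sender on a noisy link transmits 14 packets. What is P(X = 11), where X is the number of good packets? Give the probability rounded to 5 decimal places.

0.25215

X ~ Binomial(n=14, p=0.79).
P(X=11) = C(14,11) · p^11 · (1−p)^3
= 364 · 0.074799 · 0.009261 = 0.2521490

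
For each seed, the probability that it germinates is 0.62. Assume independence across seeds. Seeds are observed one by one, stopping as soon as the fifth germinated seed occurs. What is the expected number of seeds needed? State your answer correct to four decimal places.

8.0645

Y = total seeds until the fifth success; negative binomial with r=5, p=0.62.
E[Y] = r / p = 5 / 0.62 = 8.064516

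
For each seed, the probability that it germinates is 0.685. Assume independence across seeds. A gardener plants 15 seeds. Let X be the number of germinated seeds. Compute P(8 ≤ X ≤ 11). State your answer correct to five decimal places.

0.67960

X ~ Binomial(15, 0.685); P(8 ≤ X ≤ 11) = Σ C(15,k) p^k (1−p)^(15−k) over k:
  k=8: C(15,8)·0.685^8·0.315^7 = 0.0959946
  k=9: C(15,9)·0.685^9·0.315^6 = 0.1623613
  k=10: C(15,10)·0.685^10·0.315^5 = 0.2118429
  k=11: C(15,11)·0.685^11·0.315^4 = 0.2093973
Total = 0.6795961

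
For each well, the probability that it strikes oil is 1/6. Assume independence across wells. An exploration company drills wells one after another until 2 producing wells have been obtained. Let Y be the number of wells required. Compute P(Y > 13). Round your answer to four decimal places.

0.3365

Needing more than 13 wells ⇔ fewer than 2 successes in the first 13. With X ~ Binomial(13, 0.166667), P(Y > 13) = P(X ≤ 1).
  k=0: C(13,0)·0.166667^0·0.833333^13 = 0.093464
  k=1: C(13,1)·0.166667^1·0.833333^12 = 0.243006
P(X ≤ 1) = 0.336470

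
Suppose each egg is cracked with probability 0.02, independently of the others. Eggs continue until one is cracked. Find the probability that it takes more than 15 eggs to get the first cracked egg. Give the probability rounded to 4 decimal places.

Y = number of eggs to the first success; geometric, p = 0.02.
P(Y > 15) = P(first 15 all fail) = (1−p)^15 = 0.738569

0.7386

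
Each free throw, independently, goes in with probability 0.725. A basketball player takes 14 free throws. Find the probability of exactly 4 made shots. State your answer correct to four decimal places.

X ~ Binomial(n=14, p=0.725).
P(X=4) = C(14,4) · p^4 · (1−p)^10
= 1001 · 0.27628 · 2.4736e-06 = 0.000684

0.0007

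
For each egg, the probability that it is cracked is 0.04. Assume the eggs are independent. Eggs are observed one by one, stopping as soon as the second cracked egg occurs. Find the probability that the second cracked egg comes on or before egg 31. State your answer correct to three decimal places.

0.354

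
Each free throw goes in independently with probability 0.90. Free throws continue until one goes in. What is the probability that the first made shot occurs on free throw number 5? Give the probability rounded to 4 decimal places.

0.0001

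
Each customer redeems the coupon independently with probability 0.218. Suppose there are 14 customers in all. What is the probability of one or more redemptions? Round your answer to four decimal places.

0.9680

P(at least one) = 1 − P(none) = 1 − (1 − 0.218)^14
= 1 − 0.031981 = 0.968019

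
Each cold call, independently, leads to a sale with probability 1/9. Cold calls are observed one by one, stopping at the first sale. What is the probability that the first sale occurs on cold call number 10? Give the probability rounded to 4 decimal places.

0.0385

Geometric (trials to first success), p = 0.111111.
P(Y = 10) = (1−p)^9 · p = 0.34644 · 0.111111 = 0.038493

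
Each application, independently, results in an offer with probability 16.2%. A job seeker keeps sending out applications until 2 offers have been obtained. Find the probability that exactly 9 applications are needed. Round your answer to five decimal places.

Y = trial on which the second success occurs; negative binomial, r=2, p=0.162.
P(Y=9) = C(8,1) · p^2 · (1−p)^7
= 8 · 0.026244 · 0.29021 = 0.0609296

0.06093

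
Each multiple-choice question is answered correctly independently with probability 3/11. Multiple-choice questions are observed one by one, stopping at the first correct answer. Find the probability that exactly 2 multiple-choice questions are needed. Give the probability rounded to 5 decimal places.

Geometric (trials to first success), p = 0.272727.
P(Y = 2) = (1−p)^1 · p = 0.72727 · 0.272727 = 0.1983471

0.19835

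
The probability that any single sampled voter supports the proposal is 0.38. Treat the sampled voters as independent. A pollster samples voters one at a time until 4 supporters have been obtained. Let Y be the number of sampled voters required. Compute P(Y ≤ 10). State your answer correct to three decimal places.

0.566

Finishing within 10 sampled voters ⇔ at least 4 successes in the first 10. With X ~ Binomial(10, 0.38), P(Y ≤ 10) = 1 − P(X ≤ 3).
  k=0: C(10,0)·0.38^0·0.62^10 = 0.00839
  k=1: C(10,1)·0.38^1·0.62^9 = 0.05144
  k=2: C(10,2)·0.38^2·0.62^8 = 0.14188
  k=3: C(10,3)·0.38^3·0.62^7 = 0.23189
1 − 0.43360 = 0.56640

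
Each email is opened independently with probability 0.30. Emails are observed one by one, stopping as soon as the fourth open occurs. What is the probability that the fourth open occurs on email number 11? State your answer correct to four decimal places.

0.0800

Y = trial on which the fourth success occurs; negative binomial, r=4, p=0.30.
P(Y=11) = C(10,3) · p^4 · (1−p)^7
= 120 · 0.0081 · 0.082354 = 0.080048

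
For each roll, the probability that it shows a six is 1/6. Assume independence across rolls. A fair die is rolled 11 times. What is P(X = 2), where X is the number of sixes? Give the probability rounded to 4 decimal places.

X ~ Binomial(n=11, p=0.166667).
P(X=2) = C(11,2) · p^2 · (1−p)^9
= 55 · 0.027778 · 0.19381 = 0.296094

0.2961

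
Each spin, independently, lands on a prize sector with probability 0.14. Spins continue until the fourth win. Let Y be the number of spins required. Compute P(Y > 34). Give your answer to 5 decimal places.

Needing more than 34 spins ⇔ fewer than 4 successes in the first 34. With X ~ Binomial(34, 0.14), P(Y > 34) = P(X ≤ 3).
  k=0: C(34,0)·0.14^0·0.86^34 = 0.0059285
  k=1: C(34,1)·0.14^1·0.86^33 = 0.0328137
  k=2: C(34,2)·0.14^2·0.86^32 = 0.0881393
  k=3: C(34,3)·0.14^3·0.86^31 = 0.1530480
P(X ≤ 3) = 0.2799295

0.27993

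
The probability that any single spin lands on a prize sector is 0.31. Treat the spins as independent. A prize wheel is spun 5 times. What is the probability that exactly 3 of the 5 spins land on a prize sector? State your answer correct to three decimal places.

0.142

X ~ Binomial(n=5, p=0.31).
P(X=3) = C(5,3) · p^3 · (1−p)^2
= 10 · 0.029791 · 0.4761 = 0.14183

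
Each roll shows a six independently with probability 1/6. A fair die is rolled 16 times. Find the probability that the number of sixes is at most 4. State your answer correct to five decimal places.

0.88661

X ~ Binomial(16, 0.166667); P(X ≤ 4) = Σ C(16,k) p^k (1−p)^(16−k) over k:
  k=0: C(16,0)·0.166667^0·0.833333^16 = 0.0540879
  k=1: C(16,1)·0.166667^1·0.833333^15 = 0.1730813
  k=2: C(16,2)·0.166667^2·0.833333^14 = 0.2596219
  k=3: C(16,3)·0.166667^3·0.833333^13 = 0.2423138
  k=4: C(16,4)·0.166667^4·0.833333^12 = 0.1575039
Total = 0.8866087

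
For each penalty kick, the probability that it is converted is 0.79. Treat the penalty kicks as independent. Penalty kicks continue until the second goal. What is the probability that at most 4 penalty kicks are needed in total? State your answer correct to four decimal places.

Finishing within 4 penalty kicks ⇔ at least 2 successes in the first 4. With X ~ Binomial(4, 0.79), P(Y ≤ 4) = 1 − P(X ≤ 1).
  k=0: C(4,0)·0.79^0·0.21^4 = 0.001945
  k=1: C(4,1)·0.79^1·0.21^3 = 0.029265
1 − 0.031210 = 0.968790

0.9688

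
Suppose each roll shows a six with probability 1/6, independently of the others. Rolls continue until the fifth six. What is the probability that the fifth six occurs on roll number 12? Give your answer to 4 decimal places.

0.0118

Y = trial on which the fifth success occurs; negative binomial, r=5, p=0.166667.
P(Y=12) = C(11,4) · p^5 · (1−p)^7
= 330 · 0.0001286 · 0.27908 = 0.011844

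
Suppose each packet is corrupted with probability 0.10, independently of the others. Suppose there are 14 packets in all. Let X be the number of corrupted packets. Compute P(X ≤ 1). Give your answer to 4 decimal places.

X ~ Binomial(14, 0.10); P(X ≤ 1) = Σ C(14,k) p^k (1−p)^(14−k) over k:
  k=0: C(14,0)·0.10^0·0.90^14 = 0.228768
  k=1: C(14,1)·0.10^1·0.90^13 = 0.355861
Total = 0.584629

0.5846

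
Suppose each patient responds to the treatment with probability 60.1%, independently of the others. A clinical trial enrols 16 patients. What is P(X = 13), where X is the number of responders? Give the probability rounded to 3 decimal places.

0.047

X ~ Binomial(n=16, p=0.601).
P(X=13) = C(16,13) · p^13 · (1−p)^3
= 560 · 0.0013347 · 0.063521 = 0.04748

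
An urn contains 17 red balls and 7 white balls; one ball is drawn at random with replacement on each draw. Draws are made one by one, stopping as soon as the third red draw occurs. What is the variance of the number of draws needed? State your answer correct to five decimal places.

1.74394

Y = total draws until the third success; negative binomial with r=3, p=0.708333.
Var(Y) = r(1−p)/p² = 3·0.291667 / 0.708333² = 1.7439446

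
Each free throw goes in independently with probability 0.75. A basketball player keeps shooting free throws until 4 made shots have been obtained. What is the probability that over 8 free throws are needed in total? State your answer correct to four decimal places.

Needing more than 8 free throws ⇔ fewer than 4 successes in the first 8. With X ~ Binomial(8, 0.75), P(Y > 8) = P(X ≤ 3).
  k=0: C(8,0)·0.75^0·0.25^8 = 0.000015
  k=1: C(8,1)·0.75^1·0.25^7 = 0.000366
  k=2: C(8,2)·0.75^2·0.25^6 = 0.003845
  k=3: C(8,3)·0.75^3·0.25^5 = 0.023071
P(X ≤ 3) = 0.027298

0.0273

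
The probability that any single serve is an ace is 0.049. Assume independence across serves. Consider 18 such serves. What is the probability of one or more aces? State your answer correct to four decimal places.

0.5952

P(at least one) = 1 − P(none) = 1 − (1 − 0.049)^18
= 1 − 0.404808 = 0.595192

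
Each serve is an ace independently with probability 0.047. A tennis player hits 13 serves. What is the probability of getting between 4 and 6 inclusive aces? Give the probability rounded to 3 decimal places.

0.002

X ~ Binomial(13, 0.047); P(4 ≤ X ≤ 6) = Σ C(13,k) p^k (1−p)^(13−k) over k:
  k=4: C(13,4)·0.047^4·0.953^9 = 0.00226
  k=5: C(13,5)·0.047^5·0.953^8 = 0.00020
  k=6: C(13,6)·0.047^6·0.953^7 = 0.00001
Total = 0.00248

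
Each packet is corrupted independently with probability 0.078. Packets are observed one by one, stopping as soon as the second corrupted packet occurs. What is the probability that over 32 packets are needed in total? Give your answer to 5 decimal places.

0.27570

Needing more than 32 packets ⇔ fewer than 2 successes in the first 32. With X ~ Binomial(32, 0.078), P(Y > 32) = P(X ≤ 1).
  k=0: C(32,0)·0.078^0·0.922^32 = 0.0743686
  k=1: C(32,1)·0.078^1·0.922^31 = 0.2013275
P(X ≤ 1) = 0.2756961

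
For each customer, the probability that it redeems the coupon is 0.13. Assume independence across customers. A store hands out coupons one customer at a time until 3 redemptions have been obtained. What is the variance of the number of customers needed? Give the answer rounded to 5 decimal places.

Y = total customers until the third success; negative binomial with r=3, p=0.13.
Var(Y) = r(1−p)/p² = 3·0.87 / 0.13² = 154.4378698

154.43787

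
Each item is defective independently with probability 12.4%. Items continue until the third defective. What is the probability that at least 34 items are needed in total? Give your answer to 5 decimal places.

0.20583

Needing more than 33 items ⇔ fewer than 3 successes in the first 33. With X ~ Binomial(33, 0.124), P(Y > 33) = P(X ≤ 2).
  k=0: C(33,0)·0.124^0·0.876^33 = 0.0126659
  k=1: C(33,1)·0.124^1·0.876^32 = 0.0591653
  k=2: C(33,2)·0.124^2·0.876^31 = 0.1339999
P(X ≤ 2) = 0.2058311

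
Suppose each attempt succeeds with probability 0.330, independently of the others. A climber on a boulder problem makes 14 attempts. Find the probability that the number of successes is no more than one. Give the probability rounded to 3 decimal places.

0.029

X ~ Binomial(14, 0.33); P(X ≤ 1) = Σ C(14,k) p^k (1−p)^(14−k) over k:
  k=0: C(14,0)·0.33^0·0.67^14 = 0.00367
  k=1: C(14,1)·0.33^1·0.67^13 = 0.02533
Total = 0.02900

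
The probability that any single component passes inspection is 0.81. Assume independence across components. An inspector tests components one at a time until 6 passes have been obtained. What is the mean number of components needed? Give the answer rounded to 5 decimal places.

7.40741

Y = total components until the sixth success; negative binomial with r=6, p=0.81.
E[Y] = r / p = 6 / 0.81 = 7.4074074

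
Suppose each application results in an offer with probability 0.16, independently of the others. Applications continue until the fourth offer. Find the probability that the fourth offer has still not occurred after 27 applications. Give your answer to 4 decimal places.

Needing more than 27 applications ⇔ fewer than 4 successes in the first 27. With X ~ Binomial(27, 0.16), P(Y > 27) = P(X ≤ 3).
  k=0: C(27,0)·0.16^0·0.84^27 = 0.009027
  k=1: C(27,1)·0.16^1·0.84^26 = 0.046424
  k=2: C(27,2)·0.16^2·0.84^25 = 0.114955
  k=3: C(27,3)·0.16^3·0.84^24 = 0.182469
P(X ≤ 3) = 0.352875

0.3529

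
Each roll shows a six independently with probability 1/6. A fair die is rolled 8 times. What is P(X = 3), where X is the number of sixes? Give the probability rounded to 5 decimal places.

0.10419

X ~ Binomial(n=8, p=0.166667).
P(X=3) = C(8,3) · p^3 · (1−p)^5
= 56 · 0.0046296 · 0.40188 = 0.1041905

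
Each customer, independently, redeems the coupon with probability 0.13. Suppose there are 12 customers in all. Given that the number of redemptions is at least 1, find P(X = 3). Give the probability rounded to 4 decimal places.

X ~ Binomial(12, 0.13). Want P(X=3 | X≥1) = P(X=3) / P(X≥1).
P(X=3) = C(12,3)·0.13^3·0.87^9 = 0.138015
P(X≥1) = 1 − 0.188032 = 0.811968
Ratio = 0.138015 / 0.811968 = 0.169976

0.1700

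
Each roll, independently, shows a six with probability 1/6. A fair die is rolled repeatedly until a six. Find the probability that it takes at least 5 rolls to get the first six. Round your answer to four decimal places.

0.4823

Y = number of rolls to the first success; geometric, p = 0.166667.
P(Y > 4) = P(first 4 all fail) = (1−p)^4 = 0.482253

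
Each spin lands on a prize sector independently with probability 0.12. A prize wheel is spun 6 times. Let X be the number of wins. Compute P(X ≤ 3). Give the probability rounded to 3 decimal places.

0.997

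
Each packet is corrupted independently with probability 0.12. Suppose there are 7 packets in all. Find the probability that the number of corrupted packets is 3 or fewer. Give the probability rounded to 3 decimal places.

X ~ Binomial(7, 0.12); P(X ≤ 3) = Σ C(7,k) p^k (1−p)^(7−k) over k:
  k=0: C(7,0)·0.12^0·0.88^7 = 0.40868
  k=1: C(7,1)·0.12^1·0.88^6 = 0.39010
  k=2: C(7,2)·0.12^2·0.88^5 = 0.15959
  k=3: C(7,3)·0.12^3·0.88^4 = 0.03627
Total = 0.99463

0.995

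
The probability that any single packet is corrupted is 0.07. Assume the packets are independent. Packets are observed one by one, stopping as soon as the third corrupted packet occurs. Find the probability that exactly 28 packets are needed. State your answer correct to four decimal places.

0.0196

Y = trial on which the third success occurs; negative binomial, r=3, p=0.07.
P(Y=28) = C(27,2) · p^3 · (1−p)^25
= 351 · 0.000343 · 0.16296 = 0.019619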